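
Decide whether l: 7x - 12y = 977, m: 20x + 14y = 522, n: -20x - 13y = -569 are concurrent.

Yes

The three lines meet at one point iff the augmented coefficient matrix [aᵢ bᵢ cᵢ] has rank < 3, i.e. its determinant vanishes.
Here the determinant is 0.
It vanishes, so the lines are concurrent at (59, -47).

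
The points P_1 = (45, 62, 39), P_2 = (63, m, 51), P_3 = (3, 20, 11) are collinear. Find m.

80

Direction P_1P_3 = (-42, -42, -28). From the x-coordinate of P_2, the parameter along the line is τ = (63 − 45)/(-42) = -3/7.
Then m = 62 + (-3/7)·(-42) = 80.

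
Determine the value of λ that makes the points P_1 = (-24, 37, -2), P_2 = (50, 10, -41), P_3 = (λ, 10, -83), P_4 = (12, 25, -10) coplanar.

The points are coplanar iff P_1P_2 · (P_1P_3 × P_1P_4) = 0.
Expanding, this is linear in λ: (252)λ + (-9072) = 0.
So λ = 36.

36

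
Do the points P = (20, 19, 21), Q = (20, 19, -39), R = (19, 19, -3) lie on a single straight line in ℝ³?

PQ = (0, 0, -60), PR = (-1, 0, -24).
Comparing components 3 and 1: (-60)(-1) − (0)(-24) = 60 ≠ 0, so PQ and PR are not parallel and the points are not collinear.

No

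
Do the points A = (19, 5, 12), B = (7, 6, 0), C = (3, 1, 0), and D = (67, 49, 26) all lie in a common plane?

The four points are coplanar iff the 3×3 determinant with rows AB, AC, AD is zero.
Rows: (-12, 1, -12), (-16, -4, -12), (48, 44, 14).
Expanding along the first row: (-12)(472) − (1)(352) + (-12)(-512) = 128.
Nonzero ⇒ not coplanar.

No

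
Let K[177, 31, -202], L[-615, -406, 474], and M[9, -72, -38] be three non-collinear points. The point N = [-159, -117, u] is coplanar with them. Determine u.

A normal to the plane is n = KL × KM = (-2040, 16320, 8160).
N lies in the plane iff n · KN = 0.
This gives (8160)u + (-81600) = 0, so u = 10.

10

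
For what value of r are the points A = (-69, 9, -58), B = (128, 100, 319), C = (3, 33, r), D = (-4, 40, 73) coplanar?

17

Coplanarity ⇔ det[AB; AC; AD] = 0.
Expanding, this is linear in r: (-192)r + (3264) = 0.
So r = 17.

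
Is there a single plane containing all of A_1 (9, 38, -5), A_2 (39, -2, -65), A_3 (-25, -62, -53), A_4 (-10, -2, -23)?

The four points are coplanar iff the 3×3 determinant with rows A_1A_2, A_1A_3, A_1A_4 is zero.
Rows: (30, -40, -60), (-34, -100, -48), (-19, -40, -18).
Expanding along the first row: (30)(-120) − (-40)(-300) + (-60)(-540) = 16800.
Nonzero ⇒ not coplanar.

No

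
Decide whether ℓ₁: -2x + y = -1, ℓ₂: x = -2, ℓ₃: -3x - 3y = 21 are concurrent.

Intersecting ℓ₁ and ℓ₂: solving the 2×2 system gives (x, y) = (-2, -5).
Substitute into ℓ₃: (-3)(-2) + (-3)(-5) = 21.
This equals 21, so (-2, -5) lies on all three lines and they are concurrent.

Yes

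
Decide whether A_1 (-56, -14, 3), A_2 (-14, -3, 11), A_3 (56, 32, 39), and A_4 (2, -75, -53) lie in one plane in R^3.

Yes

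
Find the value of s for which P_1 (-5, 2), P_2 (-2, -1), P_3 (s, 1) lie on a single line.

-4

Collinearity: (P_3 − P_1) must be parallel to (P_2 − P_1) = (3, -3).
Cross-multiplying the components: (s − (-5))·(-3) = (-1)·(3).
Solving gives s = -4.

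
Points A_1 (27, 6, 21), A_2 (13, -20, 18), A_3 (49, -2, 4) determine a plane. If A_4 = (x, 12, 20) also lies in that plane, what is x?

33

Coplanarity requires A_1A_2 · (A_1A_3 × A_1A_4) = 0.
A_1A_2 = (-14, -26, -3), A_1A_3 = (22, -8, -17); the triple product is linear in x with coefficient 418 and constant term -13794.
Setting it to zero: x = 33.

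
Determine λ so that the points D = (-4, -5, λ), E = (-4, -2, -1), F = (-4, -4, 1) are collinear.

Direction EF = (0, -2, 2). From the y-coordinate of D, the parameter along the line is τ = (-5 − (-2))/(-2) = 3/2.
Then λ = (-1) + 3/2·(2) = 2.

2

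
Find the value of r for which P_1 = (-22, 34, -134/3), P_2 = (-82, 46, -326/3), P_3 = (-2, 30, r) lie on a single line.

Direction P_1P_2 = (-60, 12, -64). From the x-coordinate of P_3, the parameter along the line is τ = (-2 − (-22))/(-60) = -1/3.
Then r = (-134/3) + (-1/3)·(-64) = -70/3.

-70/3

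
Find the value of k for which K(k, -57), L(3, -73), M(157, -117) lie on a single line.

-53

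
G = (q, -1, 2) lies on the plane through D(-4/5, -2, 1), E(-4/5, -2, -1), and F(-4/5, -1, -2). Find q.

The plane through D, E, F has equation 2x = -8/5.
Substituting G: (2)q + (0) = -8/5, so q = -4/5.

-4/5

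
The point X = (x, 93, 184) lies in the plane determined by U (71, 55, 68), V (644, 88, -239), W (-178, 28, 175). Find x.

15

The plane through U, V, W has equation −4758x + 15132y − 7254z = 1170.
Substituting X: (-4758)x + (72540) = 1170, so x = 15.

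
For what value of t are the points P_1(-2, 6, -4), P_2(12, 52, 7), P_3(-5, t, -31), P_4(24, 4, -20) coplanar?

-63

Normal to plane P_1P_2P_4: n = (-714, 510, -1224); plane equation n·P = 9384.
Requiring n·P_3 = 9384: (510)t + (41514) = 9384.
So t = -63.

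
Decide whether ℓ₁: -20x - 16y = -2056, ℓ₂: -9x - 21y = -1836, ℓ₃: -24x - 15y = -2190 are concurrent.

Yes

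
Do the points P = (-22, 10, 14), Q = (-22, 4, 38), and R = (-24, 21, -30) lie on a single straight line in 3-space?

No

PQ = (0, -6, 24), PR = (-2, 11, -44).
Comparing components 3 and 1: (24)(-2) − (0)(-44) = -48 ≠ 0, so PQ and PR are not parallel and the points are not collinear.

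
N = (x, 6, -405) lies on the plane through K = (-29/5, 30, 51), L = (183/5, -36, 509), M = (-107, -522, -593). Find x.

The plane through K, L, M has equation 295320x − 19044y − 30084z = -3818460.
Substituting N: (295320)x + (12069756) = -3818460, so x = -269/5.

-269/5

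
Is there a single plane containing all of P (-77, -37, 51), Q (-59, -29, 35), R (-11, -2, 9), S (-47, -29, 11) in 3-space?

A normal to the plane through P, Q, R is n = PQ × PR = (224, -300, 102).
The plane has equation n·X = -946. For S: n·S = -706.
-706 ≠ -946, so S is off the plane.

No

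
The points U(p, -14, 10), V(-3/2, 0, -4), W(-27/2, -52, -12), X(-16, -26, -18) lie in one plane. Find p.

9

The points are coplanar iff UV · (UW × UX) = 0.
Expanding, this is linear in p: (-520)p + (4680) = 0.
So p = 9.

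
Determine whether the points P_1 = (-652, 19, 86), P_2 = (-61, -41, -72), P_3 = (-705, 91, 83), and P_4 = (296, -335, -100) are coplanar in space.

No

The four points are coplanar iff the 3×3 determinant with rows P_1P_2, P_1P_3, P_1P_4 is zero.
Rows: (591, -60, -158), (-53, 72, -3), (948, -354, -186).
Expanding along the first row: (591)(-14454) − (-60)(12702) + (-158)(-49494) = 39858.
Nonzero ⇒ not coplanar.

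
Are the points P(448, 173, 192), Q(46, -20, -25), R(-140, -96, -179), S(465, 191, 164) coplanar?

A normal to the plane through P, Q, R is n = PQ × PR = (13230, -21546, -5346).
The plane has equation n·X = 1173150. For S: n·S = 1159920.
1159920 ≠ 1173150, so S is off the plane.

No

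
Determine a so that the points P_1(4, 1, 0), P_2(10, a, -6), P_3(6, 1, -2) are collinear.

Direction P_1P_3 = (2, 0, -2). From the x-coordinate of P_2, the parameter along the line is τ = (10 − 4)/2 = 3.
Then a = 1 + 3·(0) = 1.

1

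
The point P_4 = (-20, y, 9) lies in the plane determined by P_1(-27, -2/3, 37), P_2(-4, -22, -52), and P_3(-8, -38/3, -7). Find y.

A normal to the plane is n = P_1P_2 × P_1P_3 = (-388/3, -679, 388/3).
P_4 lies in the plane iff n · P_1P_4 = 0.
This gives (-679)y + (-14938/3) = 0, so y = -22/3.

-22/3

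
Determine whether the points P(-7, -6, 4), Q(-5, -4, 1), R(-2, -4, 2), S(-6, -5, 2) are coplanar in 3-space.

No

With P as base: PQ = (2, 2, -3), PR = (5, 2, -2), PS = (1, 1, -2).
PR × PS = (-2, 8, 3).
PQ · (PR × PS) = 3.
Since 3 ≠ 0, the four points are not coplanar.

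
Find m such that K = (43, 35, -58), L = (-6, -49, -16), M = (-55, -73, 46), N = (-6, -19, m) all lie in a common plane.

-6

Normal to plane KLM: n = (-4200, 980, -2940); plane equation n·P = 24220.
Requiring n·N = 24220: (-2940)m + (6580) = 24220.
So m = -6.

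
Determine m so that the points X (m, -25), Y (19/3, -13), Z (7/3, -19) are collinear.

Collinearity: (X − Y) must be parallel to (Z − Y) = (-4, -6).
Cross-multiplying the components: (m − 19/3)·(-6) = (-12)·(-4).
Solving gives m = -5/3.

-5/3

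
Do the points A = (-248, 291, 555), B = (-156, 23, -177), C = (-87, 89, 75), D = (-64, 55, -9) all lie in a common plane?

Yes

With A as base: AB = (92, -268, -732), AC = (161, -202, -480), AD = (184, -236, -564).
AC × AD = (648, 2484, -828).
AB · (AC × AD) = 0.
The scalar triple product vanishes, so the four points are coplanar.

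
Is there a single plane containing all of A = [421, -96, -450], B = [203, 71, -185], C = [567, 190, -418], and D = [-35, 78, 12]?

A normal to the plane through A, B, C is n = AB × AC = (-70446, 45666, -86730).
The plane has equation n·P = 4986798. For D: n·D = 4986798.
Equal, so D lies in the plane and all four are coplanar.

Yes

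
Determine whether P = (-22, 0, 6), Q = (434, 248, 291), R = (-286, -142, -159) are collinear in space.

PQ = (456, 248, 285), PR = (-264, -142, -165).
Comparing components 2 and 3: (248)(-165) − (285)(-142) = -450 ≠ 0, so PQ and PR are not parallel and the points are not collinear.

No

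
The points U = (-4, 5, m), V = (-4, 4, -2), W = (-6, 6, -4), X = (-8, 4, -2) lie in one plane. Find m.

-3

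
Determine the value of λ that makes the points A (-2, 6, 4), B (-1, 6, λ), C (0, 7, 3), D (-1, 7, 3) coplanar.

Normal to plane ACD: n = (0, 1, 1); plane equation n·P = 10.
Requiring n·B = 10: (1)λ + (6) = 10.
So λ = 4.

4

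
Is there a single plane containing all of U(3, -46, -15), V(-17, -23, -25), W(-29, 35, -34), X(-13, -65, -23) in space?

The four points are coplanar iff the 3×3 determinant with rows UV, UW, UX is zero.
Rows: (-20, 23, -10), (-32, 81, -19), (-16, -19, -8).
Expanding along the first row: (-20)(-1009) − (23)(-48) + (-10)(1904) = 2244.
Nonzero ⇒ not coplanar.

No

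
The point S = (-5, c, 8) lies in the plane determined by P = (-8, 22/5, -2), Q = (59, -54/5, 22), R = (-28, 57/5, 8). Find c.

5

Coplanarity requires PQ · (PR × PS) = 0.
PQ = (67, -76/5, 24), PR = (-20, 7, 10); the triple product is linear in c with coefficient -1150 and constant term 5750.
Setting it to zero: c = 5.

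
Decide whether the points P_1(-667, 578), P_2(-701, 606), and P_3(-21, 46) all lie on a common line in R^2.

Yes

P_1P_2 = (-34, 28), P_1P_3 = (646, -532).
det[P_1P_2; P_1P_3] = (-34)(-532) − (28)(646) = 0.
The determinant is zero, so the points are collinear.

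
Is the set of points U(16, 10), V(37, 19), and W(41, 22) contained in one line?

UV = (21, 9), UW = (25, 12).
If collinear, UW would be a scalar multiple of UV. But (21)·(12) ≠ (9)·(25) (difference 27), so they are not parallel; the points are not collinear.

No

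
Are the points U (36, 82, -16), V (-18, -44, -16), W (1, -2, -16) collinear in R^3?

UV = (-54, -126, 0), UW = (-35, -84, 0).
Comparing components 1 and 2: (-54)(-84) − (-126)(-35) = 126 ≠ 0, so UV and UW are not parallel and the points are not collinear.

No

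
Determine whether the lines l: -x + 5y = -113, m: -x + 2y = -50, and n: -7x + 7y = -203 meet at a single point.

Yes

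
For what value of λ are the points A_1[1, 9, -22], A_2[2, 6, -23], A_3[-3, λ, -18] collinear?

Collinearity requires A_1A_2 × A_1A_3 = 0; each component is linear in λ.
The x-component gives (1)λ + (-21) = 0, so λ = 21.
The remaining components then also vanish.

21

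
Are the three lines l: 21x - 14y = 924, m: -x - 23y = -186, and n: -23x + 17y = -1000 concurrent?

No

Lines aᵢx + bᵢy = cᵢ with pairwise distinct directions are concurrent exactly when det[aᵢ bᵢ cᵢ] = 0.
Here the determinant is -994.
Nonzero, so no common point exists.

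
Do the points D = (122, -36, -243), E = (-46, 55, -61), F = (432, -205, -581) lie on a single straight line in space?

DE = (-168, 91, 182), DF = (310, -169, -338).
DE × DF = (0, -364, 182).
The cross product is nonzero, so the points do not lie on one line.

No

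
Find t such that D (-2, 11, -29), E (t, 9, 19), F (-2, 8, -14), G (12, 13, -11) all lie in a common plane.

The points are coplanar iff DE · (DF × DG) = 0.
Expanding, this is linear in t: (-84)t + (1428) = 0.
So t = 17.

17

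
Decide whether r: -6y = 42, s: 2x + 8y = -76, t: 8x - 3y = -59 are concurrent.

Yes

Lines aᵢx + bᵢy = cᵢ with pairwise distinct directions are concurrent exactly when det[aᵢ bᵢ cᵢ] = 0.
Here the determinant is 0.
It vanishes, so the lines are concurrent at (-10, -7).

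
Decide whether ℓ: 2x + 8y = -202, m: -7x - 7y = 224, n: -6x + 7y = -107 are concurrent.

The three lines meet at one point iff the augmented coefficient matrix [aᵢ bᵢ cᵢ] has rank < 3, i.e. its determinant vanishes.
Here the determinant is 0.
It vanishes, so the lines are concurrent at (-9, -23).

Yes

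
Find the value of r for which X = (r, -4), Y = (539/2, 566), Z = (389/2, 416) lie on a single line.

Collinearity: (X − Y) must be parallel to (Z − Y) = (-75, -150).
Cross-multiplying the components: (r − 539/2)·(-150) = (-570)·(-75).
Solving gives r = -31/2.

-31/2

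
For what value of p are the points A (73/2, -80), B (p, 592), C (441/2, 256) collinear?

809/2

The three points are collinear iff det[AB; AC] = 0.
This determinant is linear in p: (336)p + (-135912) = 0, so p = 809/2.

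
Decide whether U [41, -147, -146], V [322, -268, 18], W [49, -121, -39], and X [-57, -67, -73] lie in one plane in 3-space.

A normal to the plane through U, V, W is n = UV × UW = (-17211, -28755, 8274).
The plane has equation n·P = 2313330. For X: n·X = 2303610.
2303610 ≠ 2313330, so X is off the plane.

No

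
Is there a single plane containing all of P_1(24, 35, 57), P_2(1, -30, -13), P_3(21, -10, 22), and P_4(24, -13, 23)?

Yes

A normal to the plane through P_1, P_2, P_3 is n = P_1P_2 × P_1P_3 = (-875, -595, 840).
The plane has equation n·P = 6055. For P_4: n·P_4 = 6055.
Equal, so P_4 lies in the plane and all four are coplanar.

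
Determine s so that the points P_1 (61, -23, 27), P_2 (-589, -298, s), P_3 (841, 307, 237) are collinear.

-148

Direction P_1P_3 = (780, 330, 210). From the x-coordinate of P_2, the parameter along the line is τ = (-589 − 61)/780 = -5/6.
Then s = 27 + (-5/6)·(210) = -148.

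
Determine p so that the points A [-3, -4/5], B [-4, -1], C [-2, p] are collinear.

-3/5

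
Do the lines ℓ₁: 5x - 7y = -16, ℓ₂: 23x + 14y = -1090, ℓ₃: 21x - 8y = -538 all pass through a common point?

Yes

The three lines meet at one point iff the augmented coefficient matrix [aᵢ bᵢ cᵢ] has rank < 3, i.e. its determinant vanishes.
Here the determinant is 0.
It vanishes, so the lines are concurrent at (-34, -22).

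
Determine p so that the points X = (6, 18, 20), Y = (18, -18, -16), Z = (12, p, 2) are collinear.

Direction XY = (12, -36, -36). From the x-coordinate of Z, the parameter along the line is τ = (12 − 6)/12 = 1/2.
Then p = 18 + 1/2·(-36) = 0.

0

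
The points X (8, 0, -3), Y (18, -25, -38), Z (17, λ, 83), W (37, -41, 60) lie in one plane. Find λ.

Coplanarity ⇔ det[XY; XZ; XW] = 0.
Expanding, this is linear in λ: (1645)λ + (0) = 0.
So λ = 0.

0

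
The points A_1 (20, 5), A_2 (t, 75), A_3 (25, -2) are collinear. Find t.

The three points are collinear iff det[A_1A_2; A_1A_3] = 0.
This determinant is linear in t: (-7)t + (-210) = 0, so t = -30.

-30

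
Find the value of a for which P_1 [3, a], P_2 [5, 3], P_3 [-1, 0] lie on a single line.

2

The three points are collinear iff det[P_1P_2; P_1P_3] = 0.
This determinant is linear in a: (-6)a + (12) = 0, so a = 2.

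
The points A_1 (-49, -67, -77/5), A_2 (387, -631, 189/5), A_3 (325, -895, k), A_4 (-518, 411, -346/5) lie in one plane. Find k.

Coplanarity ⇔ det[A_1A_2; A_1A_3; A_1A_4] = 0.
Expanding, this is linear in k: (56108)k + (-11053276/5) = 0.
So k = 197/5.

197/5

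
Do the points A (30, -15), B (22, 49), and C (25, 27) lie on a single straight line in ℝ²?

AB = (-8, 64), AC = (-5, 42).
Twice the signed area of △ABC is (-8)(42) − (64)(-5) = -16.
The area is nonzero, so the three points are not collinear.

No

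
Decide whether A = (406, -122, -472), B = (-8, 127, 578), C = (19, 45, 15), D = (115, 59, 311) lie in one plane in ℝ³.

With A as base: AB = (-414, 249, 1050), AC = (-387, 167, 487), AD = (-291, 181, 783).
AC × AD = (42614, 161304, -21450).
AB · (AC × AD) = 0.
The scalar triple product vanishes, so the four points are coplanar.

Yes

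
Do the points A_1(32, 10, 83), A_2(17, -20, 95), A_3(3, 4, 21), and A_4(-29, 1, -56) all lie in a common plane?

No

With A_1 as base: A_1A_2 = (-15, -30, 12), A_1A_3 = (-29, -6, -62), A_1A_4 = (-61, -9, -139).
A_1A_3 × A_1A_4 = (276, -249, -105).
A_1A_2 · (A_1A_3 × A_1A_4) = 2070.
Since 2070 ≠ 0, the four points are not coplanar.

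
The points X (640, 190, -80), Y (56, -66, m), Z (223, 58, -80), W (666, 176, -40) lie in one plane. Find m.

The points are coplanar iff XY · (XZ × XW) = 0.
Expanding, this is linear in m: (9270)m + (-444960) = 0.
So m = 48.

48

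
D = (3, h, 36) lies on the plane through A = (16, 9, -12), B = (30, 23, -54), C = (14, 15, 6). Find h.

2

Coplanarity requires AB · (AC × AD) = 0.
AB = (14, 14, -42), AC = (-2, 6, 18); the triple product is linear in h with coefficient -168 and constant term 336.
Setting it to zero: h = 2.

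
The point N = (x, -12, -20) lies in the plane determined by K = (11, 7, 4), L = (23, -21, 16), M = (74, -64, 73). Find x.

-8

The plane through K, L, M has equation −1080x − 72y + 912z = -8736.
Substituting N: (-1080)x + (-17376) = -8736, so x = -8.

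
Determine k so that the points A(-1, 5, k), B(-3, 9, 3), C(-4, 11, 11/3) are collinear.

Collinearity requires AB × AC = 0; each component is linear in k.
The x-component gives (2)k + (-10/3) = 0, so k = 5/3.
The remaining components then also vanish.

5/3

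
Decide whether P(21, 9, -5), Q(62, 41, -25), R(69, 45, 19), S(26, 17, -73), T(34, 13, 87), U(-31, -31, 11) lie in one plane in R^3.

The plane through P, Q, R has normal n = PQ × PR = (1488, -1944, -60) and equation n·X = 14052.
Checking the remaining points: n·S = 10020, n·T = 20100, n·U = 13476.
Since n·S = 10020 ≠ 14052, S is off the plane and the points are not all coplanar.

No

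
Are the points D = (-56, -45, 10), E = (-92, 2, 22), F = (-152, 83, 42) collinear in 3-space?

DE = (-36, 47, 12), DF = (-96, 128, 32).
Comparing components 2 and 3: (47)(32) − (12)(128) = -32 ≠ 0, so DE and DF are not parallel and the points are not collinear.

No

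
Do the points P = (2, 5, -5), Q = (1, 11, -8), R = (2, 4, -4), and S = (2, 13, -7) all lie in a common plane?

No

The four points are coplanar iff the 3×3 determinant with rows PQ, PR, PS is zero.
Rows: (-1, 6, -3), (0, -1, 1), (0, 8, -2).
Expanding along the first row: (-1)(-6) − (6)(0) + (-3)(0) = 6.
Nonzero ⇒ not coplanar.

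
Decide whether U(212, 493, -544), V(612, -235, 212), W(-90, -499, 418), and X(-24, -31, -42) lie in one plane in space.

With U as base: UV = (400, -728, 756), UW = (-302, -992, 962), UX = (-236, -524, 502).
UW × UX = (6104, -75428, -75864).
UV · (UW × UX) = 0.
The scalar triple product vanishes, so the four points are coplanar.

Yes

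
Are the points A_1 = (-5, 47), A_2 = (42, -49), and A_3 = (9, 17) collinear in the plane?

No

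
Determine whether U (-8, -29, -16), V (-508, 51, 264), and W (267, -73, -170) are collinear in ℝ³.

Yes

UV = (-500, 80, 280), UW = (275, -44, -154).
UV × UW = (0, 0, 0).
The cross product vanishes, so the three points are collinear.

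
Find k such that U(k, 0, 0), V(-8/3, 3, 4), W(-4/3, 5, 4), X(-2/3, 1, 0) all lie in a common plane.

Coplanarity ⇔ det[UV; UW; UX] = 0.
Expanding, this is linear in k: (8)k + (32/3) = 0.
So k = -4/3.

-4/3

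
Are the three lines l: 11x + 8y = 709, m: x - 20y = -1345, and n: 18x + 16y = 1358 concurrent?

Yes

Lines aᵢx + bᵢy = cᵢ with pairwise distinct directions are concurrent exactly when det[aᵢ bᵢ cᵢ] = 0.
Here the determinant is 0.
It vanishes, so the lines are concurrent at (15, 68).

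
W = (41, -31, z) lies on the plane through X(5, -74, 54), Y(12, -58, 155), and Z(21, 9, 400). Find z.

A normal to the plane is n = XY × XZ = (-2847, -806, 325).
W lies in the plane iff n · XW = 0.
This gives (325)z + (-154700) = 0, so z = 476.

476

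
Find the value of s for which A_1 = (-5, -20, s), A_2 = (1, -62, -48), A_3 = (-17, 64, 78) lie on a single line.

-6

Collinearity requires A_1A_2 × A_1A_3 = 0; each component is linear in s.
The x-component gives (126)s + (756) = 0, so s = -6.
The remaining components then also vanish.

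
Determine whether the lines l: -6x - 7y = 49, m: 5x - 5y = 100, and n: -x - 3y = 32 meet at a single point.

Yes

The three lines meet at one point iff the augmented coefficient matrix [aᵢ bᵢ cᵢ] has rank < 3, i.e. its determinant vanishes.
Here the determinant is 0.
It vanishes, so the lines are concurrent at (7, -13).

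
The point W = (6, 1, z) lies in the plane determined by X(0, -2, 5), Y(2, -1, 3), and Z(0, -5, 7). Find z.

Coplanarity requires XY · (XZ × XW) = 0.
XY = (2, 1, -2), XZ = (0, -3, 2); the triple product is linear in z with coefficient -6 and constant term -6.
Setting it to zero: z = -1.

-1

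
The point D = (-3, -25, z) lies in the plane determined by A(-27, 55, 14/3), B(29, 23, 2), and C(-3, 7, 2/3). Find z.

The plane through A, B, C has equation 160y − 1920z = -160.
Substituting D: (-1920)z + (-4000) = -160, so z = -2.

-2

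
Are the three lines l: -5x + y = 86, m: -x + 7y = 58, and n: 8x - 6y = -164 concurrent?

Yes

Intersecting l and m: solving the 2×2 system gives (x, y) = (-16, 6).
Substitute into n: (8)(-16) + (-6)(6) = -164.
This equals -164, so (-16, 6) lies on all three lines and they are concurrent.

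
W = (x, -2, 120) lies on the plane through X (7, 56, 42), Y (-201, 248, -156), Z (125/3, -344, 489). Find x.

-421/3

A normal to the plane is n = XY × XZ = (6624, 86112, 76544).
W lies in the plane iff n · XW = 0.
This gives (6624)x + (929568) = 0, so x = -421/3.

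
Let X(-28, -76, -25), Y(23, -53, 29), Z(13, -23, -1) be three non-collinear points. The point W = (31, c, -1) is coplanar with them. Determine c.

19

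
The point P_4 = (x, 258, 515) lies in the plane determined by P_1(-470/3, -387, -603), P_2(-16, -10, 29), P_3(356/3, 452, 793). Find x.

A normal to the plane is n = P_1P_2 × P_1P_3 = (-3956, -22360, 42656/3).
P_4 lies in the plane iff n · P_1P_4 = 0.
This gives (-3956)x + (854496) = 0, so x = 216.

216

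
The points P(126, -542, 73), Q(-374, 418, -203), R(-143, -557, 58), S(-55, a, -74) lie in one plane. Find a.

-7

Normal to plane PQR: n = (-18540, 66744, 265740); plane equation n·X = -19112268.
Requiring n·S = -19112268: (66744)a + (-18645060) = -19112268.
So a = -7.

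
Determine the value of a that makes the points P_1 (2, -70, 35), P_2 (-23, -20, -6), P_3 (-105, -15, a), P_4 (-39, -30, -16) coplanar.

-79

Normal to plane P_1P_2P_4: n = (-910, 406, 1050); plane equation n·P = 6510.
Requiring n·P_3 = 6510: (1050)a + (89460) = 6510.
So a = -79.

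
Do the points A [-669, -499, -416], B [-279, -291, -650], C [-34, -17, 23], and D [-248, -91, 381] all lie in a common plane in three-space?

Yes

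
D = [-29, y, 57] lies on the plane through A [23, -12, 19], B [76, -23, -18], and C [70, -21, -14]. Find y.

A normal to the plane is n = AB × AC = (30, 10, 40).
D lies in the plane iff n · AD = 0.
This gives (10)y + (80) = 0, so y = -8.

-8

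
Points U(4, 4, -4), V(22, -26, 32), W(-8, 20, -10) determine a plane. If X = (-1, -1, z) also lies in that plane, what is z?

The plane through U, V, W has equation −396x − 324y − 72z = -2592.
Substituting X: (-72)z + (720) = -2592, so z = 46.

46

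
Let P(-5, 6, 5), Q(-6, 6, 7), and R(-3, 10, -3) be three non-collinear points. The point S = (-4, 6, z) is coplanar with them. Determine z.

The plane through P, Q, R has equation −8x − 4y − 4z = -4.
Substituting S: (-4)z + (8) = -4, so z = 3.

3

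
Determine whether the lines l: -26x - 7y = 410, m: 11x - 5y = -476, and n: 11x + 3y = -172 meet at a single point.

Yes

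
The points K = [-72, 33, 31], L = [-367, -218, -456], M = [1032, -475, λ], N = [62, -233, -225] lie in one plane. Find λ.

Coplanarity ⇔ det[KL; KM; KN] = 0.
Expanding, this is linear in λ: (-112104)λ + (4035744) = 0.
So λ = 36.

36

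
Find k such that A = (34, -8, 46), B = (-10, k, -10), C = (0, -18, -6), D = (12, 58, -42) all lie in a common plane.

The points are coplanar iff AB · (AC × AD) = 0.
Expanding, this is linear in k: (-1848)k + (-66528) = 0.
So k = -36.

-36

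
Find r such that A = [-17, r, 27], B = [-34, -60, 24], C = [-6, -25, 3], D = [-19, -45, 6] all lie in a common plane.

Coplanarity ⇔ det[AB; AC; AD] = 0.
Expanding, this is linear in r: (-189)r + (-5670) = 0.
So r = -30.

-30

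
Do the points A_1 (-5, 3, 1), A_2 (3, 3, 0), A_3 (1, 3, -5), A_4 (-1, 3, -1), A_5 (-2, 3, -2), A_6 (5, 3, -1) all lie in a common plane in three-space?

Yes

The plane through A_1, A_2, A_3 has normal n = A_1A_2 × A_1A_3 = (0, 42, 0) and equation n·P = 126.
Checking the remaining points: n·A_4 = 126, n·A_5 = 126, n·A_6 = 126.
All equal 126, so all 6 points lie in one plane.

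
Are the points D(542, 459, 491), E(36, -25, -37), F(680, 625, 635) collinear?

DE = (-506, -484, -528), DF = (138, 166, 144).
Comparing components 2 and 3: (-484)(144) − (-528)(166) = 17952 ≠ 0, so DE and DF are not parallel and the points are not collinear.

No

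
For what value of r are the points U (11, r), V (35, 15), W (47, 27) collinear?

-9

The three points are collinear iff det[UV; UW] = 0.
This determinant is linear in r: (12)r + (108) = 0, so r = -9.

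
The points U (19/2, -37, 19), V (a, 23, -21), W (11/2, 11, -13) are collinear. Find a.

9/2

Direction UW = (-4, 48, -32). From the y-coordinate of V, the parameter along the line is τ = (23 − (-37))/48 = 5/4.
Then a = 19/2 + 5/4·(-4) = 9/2.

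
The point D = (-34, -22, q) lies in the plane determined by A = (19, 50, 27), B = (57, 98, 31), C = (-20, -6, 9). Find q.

Coplanarity requires AB · (AC × AD) = 0.
AB = (38, 48, 4), AC = (-39, -56, -18); the triple product is linear in q with coefficient -256 and constant term 2816.
Setting it to zero: q = 11.

11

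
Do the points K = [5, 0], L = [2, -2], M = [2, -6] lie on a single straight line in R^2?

No

KL = (-3, -2), KM = (-3, -6).
det[KL; KM] = (-3)(-6) − (-2)(-3) = 12.
The determinant is nonzero, so they are not collinear.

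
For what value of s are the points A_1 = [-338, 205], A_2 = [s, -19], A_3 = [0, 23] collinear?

78

Collinearity: (A_2 − A_1) must be parallel to (A_3 − A_1) = (338, -182).
Cross-multiplying the components: (s − (-338))·(-182) = (-224)·(338).
Solving gives s = 78.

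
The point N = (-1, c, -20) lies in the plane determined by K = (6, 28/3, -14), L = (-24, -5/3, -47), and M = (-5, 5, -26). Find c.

5/3

Coplanarity requires KL · (KM × KN) = 0.
KL = (-30, -11, -33), KM = (-11, -13/3, -12); the triple product is linear in c with coefficient 3 and constant term -5.
Setting it to zero: c = 5/3.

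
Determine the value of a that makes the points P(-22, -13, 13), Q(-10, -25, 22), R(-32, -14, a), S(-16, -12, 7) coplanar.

22

The points are coplanar iff PQ · (PR × PS) = 0.
Expanding, this is linear in a: (-84)a + (1848) = 0.
So a = 22.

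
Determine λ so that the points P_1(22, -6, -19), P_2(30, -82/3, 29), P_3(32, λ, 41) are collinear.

Collinearity requires P_1P_2 × P_1P_3 = 0; each component is linear in λ.
The x-component gives (-48)λ + (-1568) = 0, so λ = -98/3.
The remaining components then also vanish.

-98/3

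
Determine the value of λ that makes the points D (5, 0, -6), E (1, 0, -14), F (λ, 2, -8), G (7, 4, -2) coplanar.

Normal to plane DEG: n = (32, 0, -16); plane equation n·P = 256.
Requiring n·F = 256: (32)λ + (128) = 256.
So λ = 4.

4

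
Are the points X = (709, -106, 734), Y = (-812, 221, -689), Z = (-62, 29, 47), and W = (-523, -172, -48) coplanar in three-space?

No

A normal to the plane through X, Y, Z is n = XY × XZ = (-32544, 52206, 46782).
The plane has equation n·P = 5730456. For W: n·W = 5795544.
5795544 ≠ 5730456, so W is off the plane.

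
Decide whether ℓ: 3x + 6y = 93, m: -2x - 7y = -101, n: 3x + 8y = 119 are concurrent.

Yes

The three lines meet at one point iff the augmented coefficient matrix [aᵢ bᵢ cᵢ] has rank < 3, i.e. its determinant vanishes.
Here the determinant is 0.
It vanishes, so the lines are concurrent at (5, 13).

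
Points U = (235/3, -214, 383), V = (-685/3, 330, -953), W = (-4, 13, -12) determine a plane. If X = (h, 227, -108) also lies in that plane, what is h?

-4

A normal to the plane is n = UV × UW = (88392, -11136, -24824).
X lies in the plane iff n · UX = 0.
This gives (88392)h + (353568) = 0, so h = -4.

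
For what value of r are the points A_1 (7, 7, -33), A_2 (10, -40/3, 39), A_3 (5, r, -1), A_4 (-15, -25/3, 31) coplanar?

Coplanarity ⇔ det[A_1A_2; A_1A_3; A_1A_4] = 0.
Expanding, this is linear in r: (1776)r + (2960) = 0.
So r = -5/3.

-5/3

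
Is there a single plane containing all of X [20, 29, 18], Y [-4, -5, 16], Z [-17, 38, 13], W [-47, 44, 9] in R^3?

No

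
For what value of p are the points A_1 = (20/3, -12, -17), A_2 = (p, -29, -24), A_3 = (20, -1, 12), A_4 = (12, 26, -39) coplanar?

Normal to plane A_1A_3A_4: n = (-1344, 448, 448); plane equation n·P = -21952.
Requiring n·A_2 = -21952: (-1344)p + (-23744) = -21952.
So p = -4/3.

-4/3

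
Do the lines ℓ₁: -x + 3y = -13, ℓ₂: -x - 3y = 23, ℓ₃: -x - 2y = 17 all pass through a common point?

Yes

The three lines meet at one point iff the augmented coefficient matrix [aᵢ bᵢ cᵢ] has rank < 3, i.e. its determinant vanishes.
Here the determinant is 0.
It vanishes, so the lines are concurrent at (-5, -6).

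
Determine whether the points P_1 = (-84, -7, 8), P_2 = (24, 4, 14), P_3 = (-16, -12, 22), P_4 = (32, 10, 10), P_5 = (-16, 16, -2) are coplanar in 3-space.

Yes

The plane through P_1, P_2, P_3 has normal n = P_1P_2 × P_1P_3 = (184, -1104, -1288) and equation n·P = -18032.
Checking the remaining points: n·P_4 = -18032, n·P_5 = -18032.
All equal -18032, so all 5 points lie in one plane.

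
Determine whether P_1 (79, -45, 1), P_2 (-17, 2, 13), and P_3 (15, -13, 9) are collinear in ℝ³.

No

P_1P_2 = (-96, 47, 12), P_1P_3 = (-64, 32, 8).
P_1P_2 × P_1P_3 = (-8, 0, -64).
The cross product is nonzero, so the points do not lie on one line.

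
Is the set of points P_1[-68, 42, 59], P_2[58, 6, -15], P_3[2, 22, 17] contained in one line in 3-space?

No

P_1P_2 = (126, -36, -74), P_1P_3 = (70, -20, -42).
P_1P_2 × P_1P_3 = (32, 112, 0).
The cross product is nonzero, so the points do not lie on one line.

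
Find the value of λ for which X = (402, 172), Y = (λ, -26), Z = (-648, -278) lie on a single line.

Collinearity: (Y − X) must be parallel to (Z − X) = (-1050, -450).
Cross-multiplying the components: (λ − 402)·(-450) = (-198)·(-1050).
Solving gives λ = -60.

-60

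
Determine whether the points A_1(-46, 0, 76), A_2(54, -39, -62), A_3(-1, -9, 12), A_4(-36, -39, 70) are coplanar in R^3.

Yes

A normal to the plane through A_1, A_2, A_3 is n = A_1A_2 × A_1A_3 = (1254, 190, 855).
The plane has equation n·P = 7296. For A_4: n·A_4 = 7296.
Equal, so A_4 lies in the plane and all four are coplanar.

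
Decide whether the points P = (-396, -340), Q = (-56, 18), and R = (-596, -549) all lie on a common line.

PQ = (340, 358), PR = (-200, -209).
det[PQ; PR] = (340)(-209) − (358)(-200) = 540.
The determinant is nonzero, so they are not collinear.

No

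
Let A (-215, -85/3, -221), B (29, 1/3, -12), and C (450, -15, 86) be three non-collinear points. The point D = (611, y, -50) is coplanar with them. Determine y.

A normal to the plane is n = AB × AC = (6014, 64077, -15810).
D lies in the plane iff n · AD = 0.
This gives (64077)y + (4079569) = 0, so y = -191/3.

-191/3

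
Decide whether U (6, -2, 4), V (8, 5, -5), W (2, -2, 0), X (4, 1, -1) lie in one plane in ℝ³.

No

A normal to the plane through U, V, W is n = UV × UW = (-28, 44, 28).
The plane has equation n·P = -144. For X: n·X = -96.
-96 ≠ -144, so X is off the plane.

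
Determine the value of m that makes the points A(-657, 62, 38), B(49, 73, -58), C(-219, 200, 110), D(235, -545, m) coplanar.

-706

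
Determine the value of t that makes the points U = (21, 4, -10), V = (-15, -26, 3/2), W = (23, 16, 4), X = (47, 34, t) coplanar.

-13/2

Coplanarity ⇔ det[UV; UW; UX] = 0.
Expanding, this is linear in t: (-372)t + (-2418) = 0.
So t = -13/2.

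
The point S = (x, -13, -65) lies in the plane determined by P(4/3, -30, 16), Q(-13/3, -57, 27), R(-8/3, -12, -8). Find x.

Coplanarity requires PQ · (PR × PS) = 0.
PQ = (-17/3, -27, 11), PR = (-4, 18, -24); the triple product is linear in x with coefficient 450 and constant term 13350.
Setting it to zero: x = -89/3.

-89/3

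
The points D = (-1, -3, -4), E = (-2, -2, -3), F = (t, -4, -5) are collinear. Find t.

0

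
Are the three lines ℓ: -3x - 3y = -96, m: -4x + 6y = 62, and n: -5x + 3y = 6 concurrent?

No

The three lines meet at one point iff the augmented coefficient matrix [aᵢ bᵢ cᵢ] has rank < 3, i.e. its determinant vanishes.
Here the determinant is -420.
Nonzero, so no common point exists.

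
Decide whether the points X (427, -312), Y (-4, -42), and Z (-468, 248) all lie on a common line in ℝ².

No

XY = (-431, 270), XZ = (-895, 560).
If collinear, XZ would be a scalar multiple of XY. But (-431)·(560) ≠ (270)·(-895) (difference 290), so they are not parallel; the points are not collinear.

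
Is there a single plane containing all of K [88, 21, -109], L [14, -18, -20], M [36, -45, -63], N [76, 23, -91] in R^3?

A normal to the plane through K, L, M is n = KL × KM = (4080, -1224, 2856).
The plane has equation n·P = 22032. For N: n·N = 22032.
Equal, so N lies in the plane and all four are coplanar.

Yes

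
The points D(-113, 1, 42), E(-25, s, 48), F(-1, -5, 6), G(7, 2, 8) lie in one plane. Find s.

Coplanarity ⇔ det[DE; DF; DG] = 0.
Expanding, this is linear in s: (-512)s + (26624) = 0.
So s = 52.

52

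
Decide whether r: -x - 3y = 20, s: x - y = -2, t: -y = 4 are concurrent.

Intersecting r and s: solving the 2×2 system gives (x, y) = (-13/2, -9/2).
Substitute into t: (0)(-13/2) + (-1)(-9/2) = 9/2.
But t requires 4 ≠ 9/2, so the three lines have no common point.

No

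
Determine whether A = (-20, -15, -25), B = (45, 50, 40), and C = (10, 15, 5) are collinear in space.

Yes

AB = (65, 65, 65), AC = (30, 30, 30).
AB × AC = (0, 0, 0).
The cross product vanishes, so the three points are collinear.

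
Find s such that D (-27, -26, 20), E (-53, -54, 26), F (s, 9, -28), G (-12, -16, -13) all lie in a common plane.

Normal to plane DEG: n = (864, -768, 160); plane equation n·P = -160.
Requiring n·F = -160: (864)s + (-11392) = -160.
So s = 13.

13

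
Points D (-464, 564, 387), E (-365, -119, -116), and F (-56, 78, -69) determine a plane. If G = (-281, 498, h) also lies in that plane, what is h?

Coplanarity requires DE · (DF × DG) = 0.
DE = (99, -683, -503), DF = (408, -486, -456); the triple product is linear in h with coefficient 230550 and constant term -66398400.
Setting it to zero: h = 288.

288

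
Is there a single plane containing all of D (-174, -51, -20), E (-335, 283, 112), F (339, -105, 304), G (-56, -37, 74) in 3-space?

The four points are coplanar iff the 3×3 determinant with rows DE, DF, DG is zero.
Rows: (-161, 334, 132), (513, -54, 324), (118, 14, 94).
Expanding along the first row: (-161)(-9612) − (334)(9990) + (132)(13554) = 0.
Zero determinant ⇒ coplanar.

Yes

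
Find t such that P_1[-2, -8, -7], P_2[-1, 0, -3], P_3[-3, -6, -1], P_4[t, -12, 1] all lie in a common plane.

Normal to plane P_1P_2P_3: n = (40, -10, 10); plane equation n·P = -70.
Requiring n·P_4 = -70: (40)t + (130) = -70.
So t = -5.

-5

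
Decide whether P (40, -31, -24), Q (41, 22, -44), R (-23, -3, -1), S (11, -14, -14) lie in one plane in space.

No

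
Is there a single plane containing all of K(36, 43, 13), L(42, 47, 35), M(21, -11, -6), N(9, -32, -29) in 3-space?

No

The four points are coplanar iff the 3×3 determinant with rows KL, KM, KN is zero.
Rows: (6, 4, 22), (-15, -54, -19), (-27, -75, -42).
Expanding along the first row: (6)(843) − (4)(117) + (22)(-333) = -2736.
Nonzero ⇒ not coplanar.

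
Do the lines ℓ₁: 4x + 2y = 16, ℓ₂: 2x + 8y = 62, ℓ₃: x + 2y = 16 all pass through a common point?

No

The three lines meet at one point iff the augmented coefficient matrix [aᵢ bᵢ cᵢ] has rank < 3, i.e. its determinant vanishes.
Here the determinant is 12.
Nonzero, so no common point exists.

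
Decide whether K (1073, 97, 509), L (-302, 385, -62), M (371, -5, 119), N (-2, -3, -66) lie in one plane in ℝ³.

Yes

With K as base: KL = (-1375, 288, -571), KM = (-702, -102, -390), KN = (-1075, -100, -575).
KM × KN = (19650, 15600, -39450).
KL · (KM × KN) = 0.
The scalar triple product vanishes, so the four points are coplanar.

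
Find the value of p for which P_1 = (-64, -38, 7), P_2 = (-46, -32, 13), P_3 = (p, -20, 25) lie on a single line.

Collinearity requires P_1P_2 × P_1P_3 = 0; each component is linear in p.
The y-component gives (6)p + (60) = 0, so p = -10.
The remaining components then also vanish.

-10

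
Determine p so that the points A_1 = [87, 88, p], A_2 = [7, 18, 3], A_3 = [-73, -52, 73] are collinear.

Collinearity requires A_1A_2 × A_1A_3 = 0; each component is linear in p.
The x-component gives (-70)p + (-4690) = 0, so p = -67.
The remaining components then also vanish.

-67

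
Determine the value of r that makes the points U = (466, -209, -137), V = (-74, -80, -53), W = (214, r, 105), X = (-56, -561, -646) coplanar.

15

Normal to plane UVX: n = (-36093, -318708, 257418); plane equation n·P = 14524368.
Requiring n·W = 14524368: (-318708)r + (19304988) = 14524368.
So r = 15.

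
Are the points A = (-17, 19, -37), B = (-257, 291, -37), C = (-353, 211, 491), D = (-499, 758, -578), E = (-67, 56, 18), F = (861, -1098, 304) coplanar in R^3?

No

The plane through A, B, C has normal n = AB × AC = (143616, 126720, 45312) and equation n·P = -1710336.
Checking the remaining points: n·D = -1800960, n·E = -1710336, n·F = -1710336.
Since n·D = -1800960 ≠ -1710336, D is off the plane and the points are not all coplanar.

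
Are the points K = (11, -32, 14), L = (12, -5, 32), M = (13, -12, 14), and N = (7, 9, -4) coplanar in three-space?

No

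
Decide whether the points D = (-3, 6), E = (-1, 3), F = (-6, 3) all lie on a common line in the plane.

DE = (2, -3), DF = (-3, -3).
If collinear, DF would be a scalar multiple of DE. But (2)·(-3) ≠ (-3)·(-3) (difference -15), so they are not parallel; the points are not collinear.

No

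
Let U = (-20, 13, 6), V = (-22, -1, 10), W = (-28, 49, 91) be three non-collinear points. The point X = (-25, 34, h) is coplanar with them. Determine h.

58

The plane through U, V, W has equation −1334x + 138y − 184z = 27370.
Substituting X: (-184)h + (38042) = 27370, so h = 58.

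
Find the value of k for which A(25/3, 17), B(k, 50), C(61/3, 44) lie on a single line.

23

The three points are collinear iff det[AB; AC] = 0.
This determinant is linear in k: (27)k + (-621) = 0, so k = 23.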